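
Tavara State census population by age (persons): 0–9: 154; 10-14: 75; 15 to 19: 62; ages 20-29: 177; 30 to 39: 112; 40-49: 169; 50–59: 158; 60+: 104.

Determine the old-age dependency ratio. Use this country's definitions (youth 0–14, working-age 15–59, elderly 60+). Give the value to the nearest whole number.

0–14: 154 + 75 = 229
15–59: 62 + 177 + 112 + 169 + 158 = 678
60+: 104
Old-age dependency ratio = 104 / 678 × 100 = 15

Old-age dependency ratio: 15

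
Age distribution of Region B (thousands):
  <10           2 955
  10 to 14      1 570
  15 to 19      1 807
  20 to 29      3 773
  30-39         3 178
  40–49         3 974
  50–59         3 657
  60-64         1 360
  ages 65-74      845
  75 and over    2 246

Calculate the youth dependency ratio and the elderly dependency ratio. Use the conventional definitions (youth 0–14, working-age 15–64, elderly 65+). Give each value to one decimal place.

0–14: 2 955 + 1 570 = 4 525
15–64: 1 807 + 3 773 + 3 178 + 3 974 + 3 657 + 1 360 = 17 749
65+: 845 + 2 246 = 3 091
Youth dependency ratio = 4 525 / 17 749 × 100 = 25.5
Old-age dependency ratio = 3 091 / 17 749 × 100 = 17.4

Youth dependency ratio: 25.5
Old-age dependency ratio: 17.4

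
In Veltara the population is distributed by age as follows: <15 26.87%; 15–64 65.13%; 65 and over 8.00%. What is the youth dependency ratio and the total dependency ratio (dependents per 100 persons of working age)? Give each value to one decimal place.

Youth dependency ratio: 41.3
Total dependency ratio: 53.5

Youth dependency ratio = 26.87 / 65.13 × 100 = 41.3
Total dependency ratio = (26.87 + 8.00) / 65.13 × 100 = 34.87 / 65.13 × 100 = 53.5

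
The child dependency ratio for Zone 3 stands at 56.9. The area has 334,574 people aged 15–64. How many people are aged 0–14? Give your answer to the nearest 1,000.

Aged 0–14: 190,000

Youth dependency ratio = youth / working-age × 100
56.9 = Y / 334,574 × 100
⇒ 190,000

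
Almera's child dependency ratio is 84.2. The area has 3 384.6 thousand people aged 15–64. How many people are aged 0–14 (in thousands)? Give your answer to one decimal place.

Aged 0–14: 2 849.8

Youth dependency ratio = youth / working-age × 100
84.2 = Y / 3 384.6 × 100
⇒ 2 849.8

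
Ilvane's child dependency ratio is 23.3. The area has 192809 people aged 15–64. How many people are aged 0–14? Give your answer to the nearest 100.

Youth dependency ratio = youth / working-age × 100
23.3 = Y / 192809 × 100
⇒ 44900

Aged 0–14: 44900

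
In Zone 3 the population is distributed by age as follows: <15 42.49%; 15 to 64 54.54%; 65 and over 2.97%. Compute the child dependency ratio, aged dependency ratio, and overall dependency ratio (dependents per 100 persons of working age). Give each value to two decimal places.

Youth dependency ratio: 77.91
Old-age dependency ratio: 5.45
Total dependency ratio: 83.35

Youth dependency ratio = 42.49 / 54.54 × 100 = 77.91
Old-age dependency ratio = 2.97 / 54.54 × 100 = 5.45
Total dependency ratio = (42.49 + 2.97) / 54.54 × 100 = 45.46 / 54.54 × 100 = 83.35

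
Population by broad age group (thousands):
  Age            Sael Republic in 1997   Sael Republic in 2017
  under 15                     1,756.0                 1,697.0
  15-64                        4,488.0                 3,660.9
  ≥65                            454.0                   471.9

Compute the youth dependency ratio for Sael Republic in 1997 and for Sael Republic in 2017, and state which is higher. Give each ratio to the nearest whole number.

Sael Republic in 1997: 39
Sael Republic in 2017: 46
Higher: Sael Republic in 2017

Sael Republic in 1997: 1,756.0 / 4,488.0 × 100 = 39
Sael Republic in 2017: 1,697.0 / 3,660.9 × 100 = 46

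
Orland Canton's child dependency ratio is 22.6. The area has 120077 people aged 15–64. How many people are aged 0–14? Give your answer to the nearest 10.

Youth dependency ratio = youth / working-age × 100
22.6 = Y / 120077 × 100
⇒ 27140

Aged 0–14: 27140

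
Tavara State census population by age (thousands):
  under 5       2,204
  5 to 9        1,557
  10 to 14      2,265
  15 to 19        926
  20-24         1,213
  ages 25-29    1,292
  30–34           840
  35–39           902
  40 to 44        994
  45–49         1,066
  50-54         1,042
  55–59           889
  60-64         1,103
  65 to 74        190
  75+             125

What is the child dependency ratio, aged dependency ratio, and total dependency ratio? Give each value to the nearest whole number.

0–14: 2,204 + 1,557 + 2,265 = 6,026
15–64: 926 + 1,213 + 1,292 + 840 + 902 + 994 + 1,066 + 1,042 + 889 + 1,103 = 10,267
65+: 190 + 125 = 315
Youth dependency ratio = 6,026 / 10,267 × 100 = 59
Old-age dependency ratio = 315 / 10,267 × 100 = 3
Total dependency ratio = (6,026 + 315) / 10,267 × 100 = 6,341 / 10,267 × 100 = 62

Youth dependency ratio: 59
Old-age dependency ratio: 3
Total dependency ratio: 62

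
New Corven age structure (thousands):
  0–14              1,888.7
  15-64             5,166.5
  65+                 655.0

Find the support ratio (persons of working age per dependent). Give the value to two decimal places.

Support ratio = 5,166.5 / (1,888.7 + 655.0) = 5,166.5 / 2,543.7 = 2.03

Support ratio: 2.03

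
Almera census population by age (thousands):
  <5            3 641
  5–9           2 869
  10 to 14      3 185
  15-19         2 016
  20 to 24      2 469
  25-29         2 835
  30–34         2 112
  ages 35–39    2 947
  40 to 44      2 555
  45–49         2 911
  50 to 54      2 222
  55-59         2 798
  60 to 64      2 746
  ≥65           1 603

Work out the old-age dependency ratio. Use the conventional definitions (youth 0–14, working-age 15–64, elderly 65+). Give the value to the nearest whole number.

Old-age dependency ratio: 6

0–14: 3 641 + 2 869 + 3 185 = 9 695
15–64: 2 016 + 2 469 + 2 835 + 2 112 + 2 947 + 2 555 + 2 911 + 2 222 + 2 798 + 2 746 = 25 611
65+: 1 603
Old-age dependency ratio = 1 603 / 25 611 × 100 = 6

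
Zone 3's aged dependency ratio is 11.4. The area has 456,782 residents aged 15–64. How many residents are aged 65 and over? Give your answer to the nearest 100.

Aged 65 and over: 52,100

Old-age dependency ratio = elderly / working-age × 100
11.4 = E / 456,782 × 100
⇒ 52,100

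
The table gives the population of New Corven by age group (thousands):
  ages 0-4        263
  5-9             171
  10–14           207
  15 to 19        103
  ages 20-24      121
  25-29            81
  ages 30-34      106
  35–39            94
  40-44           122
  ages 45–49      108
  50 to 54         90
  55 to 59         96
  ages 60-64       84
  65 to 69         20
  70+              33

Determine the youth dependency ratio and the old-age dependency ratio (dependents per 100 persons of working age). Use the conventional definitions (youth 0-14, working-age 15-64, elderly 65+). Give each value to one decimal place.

Youth dependency ratio: 63.8
Old-age dependency ratio: 5.3

0–14: 263 + 171 + 207 = 641
15–64: 103 + 121 + 81 + 106 + 94 + 122 + 108 + 90 + 96 + 84 = 1005
65+: 20 + 33 = 53
Youth dependency ratio = 641 / 1005 × 100 = 63.8
Old-age dependency ratio = 53 / 1005 × 100 = 5.3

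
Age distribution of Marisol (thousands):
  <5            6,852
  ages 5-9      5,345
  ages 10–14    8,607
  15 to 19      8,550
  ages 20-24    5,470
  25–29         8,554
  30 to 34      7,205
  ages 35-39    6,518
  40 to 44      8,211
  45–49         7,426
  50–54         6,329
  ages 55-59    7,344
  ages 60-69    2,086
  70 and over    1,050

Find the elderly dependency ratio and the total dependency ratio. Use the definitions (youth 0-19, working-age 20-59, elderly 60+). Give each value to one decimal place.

0–19: 6,852 + 5,345 + 8,607 + 8,550 = 29,354
20–59: 5,470 + 8,554 + 7,205 + 6,518 + 8,211 + 7,426 + 6,329 + 7,344 = 57,057
60+: 2,086 + 1,050 = 3,136
Old-age dependency ratio = 3,136 / 57,057 × 100 = 5.5
Total dependency ratio = (29,354 + 3,136) / 57,057 × 100 = 32,490 / 57,057 × 100 = 56.9

Old-age dependency ratio: 5.5
Total dependency ratio: 56.9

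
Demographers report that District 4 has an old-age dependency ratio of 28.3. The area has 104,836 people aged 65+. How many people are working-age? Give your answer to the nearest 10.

Old-age dependency ratio = elderly / working-age × 100
28.3 = 104,836 / W × 100
⇒ 370,450

Working-age: 370,450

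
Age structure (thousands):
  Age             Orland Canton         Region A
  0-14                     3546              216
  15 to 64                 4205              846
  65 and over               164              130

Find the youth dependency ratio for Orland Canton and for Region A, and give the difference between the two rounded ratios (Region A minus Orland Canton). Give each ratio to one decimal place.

Orland Canton: 3546 / 4205 × 100 = 84.3
Region A: 216 / 846 × 100 = 25.5

Orland Canton: 84.3
Region A: 25.5
Difference: -58.8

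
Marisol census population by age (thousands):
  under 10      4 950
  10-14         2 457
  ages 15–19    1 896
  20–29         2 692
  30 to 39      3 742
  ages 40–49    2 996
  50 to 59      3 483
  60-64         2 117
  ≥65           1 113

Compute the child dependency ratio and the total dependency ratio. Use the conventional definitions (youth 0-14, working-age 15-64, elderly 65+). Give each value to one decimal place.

Youth dependency ratio: 43.8
Total dependency ratio: 50.3

0–14: 4 950 + 2 457 = 7 407
15–64: 1 896 + 2 692 + 3 742 + 2 996 + 3 483 + 2 117 = 16 926
65+: 1 113
Youth dependency ratio = 7 407 / 16 926 × 100 = 43.8
Total dependency ratio = (7 407 + 1 113) / 16 926 × 100 = 8 520 / 16 926 × 100 = 50.3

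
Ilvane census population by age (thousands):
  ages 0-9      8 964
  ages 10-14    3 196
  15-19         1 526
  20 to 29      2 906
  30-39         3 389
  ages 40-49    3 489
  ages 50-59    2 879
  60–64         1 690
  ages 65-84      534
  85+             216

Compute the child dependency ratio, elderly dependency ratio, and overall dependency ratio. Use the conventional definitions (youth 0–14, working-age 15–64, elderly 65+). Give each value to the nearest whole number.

0–14: 8 964 + 3 196 = 12 160
15–64: 1 526 + 2 906 + 3 389 + 3 489 + 2 879 + 1 690 = 15 879
65+: 534 + 216 = 750
Youth dependency ratio = 12 160 / 15 879 × 100 = 77
Old-age dependency ratio = 750 / 15 879 × 100 = 5
Total dependency ratio = (12 160 + 750) / 15 879 × 100 = 12 910 / 15 879 × 100 = 81

Youth dependency ratio: 77
Old-age dependency ratio: 5
Total dependency ratio: 81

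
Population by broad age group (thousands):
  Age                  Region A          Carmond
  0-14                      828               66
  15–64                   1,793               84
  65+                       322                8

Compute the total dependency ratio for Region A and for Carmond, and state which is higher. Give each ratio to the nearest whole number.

Region A: 64
Carmond: 88
Higher: Carmond

Region A: (828 + 322) / 1,793 × 100 = 1,150 / 1,793 × 100 = 64
Carmond: (66 + 8) / 84 × 100 = 74 / 84 × 100 = 88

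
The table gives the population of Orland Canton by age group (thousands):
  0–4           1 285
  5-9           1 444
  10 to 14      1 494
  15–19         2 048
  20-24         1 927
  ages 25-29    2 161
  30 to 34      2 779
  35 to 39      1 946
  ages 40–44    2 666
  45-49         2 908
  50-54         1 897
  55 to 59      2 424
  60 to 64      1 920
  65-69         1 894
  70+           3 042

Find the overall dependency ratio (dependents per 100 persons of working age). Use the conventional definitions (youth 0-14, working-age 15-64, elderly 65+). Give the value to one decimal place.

Total dependency ratio: 40.4

0–14: 1 285 + 1 444 + 1 494 = 4 223
15–64: 2 048 + 1 927 + 2 161 + 2 779 + 1 946 + 2 666 + 2 908 + 1 897 + 2 424 + 1 920 = 22 676
65+: 1 894 + 3 042 = 4 936
Total dependency ratio = (4 223 + 4 936) / 22 676 × 100 = 9 159 / 22 676 × 100 = 40.4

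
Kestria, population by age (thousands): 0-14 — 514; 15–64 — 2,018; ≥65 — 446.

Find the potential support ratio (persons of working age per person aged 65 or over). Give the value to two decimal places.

Potential support ratio = 2,018 / 446 = 4.52

Potential support ratio: 4.52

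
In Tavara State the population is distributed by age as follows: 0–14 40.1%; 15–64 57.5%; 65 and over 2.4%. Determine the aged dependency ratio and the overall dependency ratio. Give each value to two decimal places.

Old-age dependency ratio: 4.17
Total dependency ratio: 73.91

Old-age dependency ratio = 2.4 / 57.5 × 100 = 4.17
Total dependency ratio = (40.1 + 2.4) / 57.5 × 100 = 42.5 / 57.5 × 100 = 73.91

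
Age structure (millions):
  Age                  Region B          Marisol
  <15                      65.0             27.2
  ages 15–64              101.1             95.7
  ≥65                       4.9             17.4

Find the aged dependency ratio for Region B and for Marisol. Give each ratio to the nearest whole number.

Region B: 5
Marisol: 18

Region B: 4.9 / 101.1 × 100 = 5
Marisol: 17.4 / 95.7 × 100 = 18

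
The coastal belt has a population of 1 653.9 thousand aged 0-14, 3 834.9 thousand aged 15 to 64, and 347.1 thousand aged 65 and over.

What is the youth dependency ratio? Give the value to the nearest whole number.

Youth dependency ratio = 1 653.9 / 3 834.9 × 100 = 43

Youth dependency ratio: 43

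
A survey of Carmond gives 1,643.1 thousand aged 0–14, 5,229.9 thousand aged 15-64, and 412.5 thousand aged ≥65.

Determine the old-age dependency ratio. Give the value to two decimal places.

Old-age dependency ratio = 412.5 / 5,229.9 × 100 = 7.89

Old-age dependency ratio: 7.89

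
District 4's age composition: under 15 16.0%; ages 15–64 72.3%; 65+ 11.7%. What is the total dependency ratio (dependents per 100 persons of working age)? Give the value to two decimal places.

Total dependency ratio = (16.0 + 11.7) / 72.3 × 100 = 27.7 / 72.3 × 100 = 38.31

Total dependency ratio: 38.31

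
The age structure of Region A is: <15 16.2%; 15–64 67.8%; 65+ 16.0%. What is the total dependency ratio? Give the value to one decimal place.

Total dependency ratio = (16.2 + 16.0) / 67.8 × 100 = 32.2 / 67.8 × 100 = 47.5

Total dependency ratio: 47.5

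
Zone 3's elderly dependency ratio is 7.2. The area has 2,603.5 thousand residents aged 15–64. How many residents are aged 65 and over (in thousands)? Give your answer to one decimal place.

Old-age dependency ratio = elderly / working-age × 100
7.2 = E / 2,603.5 × 100
⇒ 187.5

Aged 65 and over: 187.5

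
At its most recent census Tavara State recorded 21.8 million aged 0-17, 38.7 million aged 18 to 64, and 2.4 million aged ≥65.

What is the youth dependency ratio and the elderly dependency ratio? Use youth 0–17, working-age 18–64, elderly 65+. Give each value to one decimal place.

Youth dependency ratio = 21.8 / 38.7 × 100 = 56.3
Old-age dependency ratio = 2.4 / 38.7 × 100 = 6.2

Youth dependency ratio: 56.3
Old-age dependency ratio: 6.2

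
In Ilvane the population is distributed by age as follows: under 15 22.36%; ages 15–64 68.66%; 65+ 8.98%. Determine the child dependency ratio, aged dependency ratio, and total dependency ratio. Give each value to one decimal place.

Youth dependency ratio: 32.6
Old-age dependency ratio: 13.1
Total dependency ratio: 45.6

Youth dependency ratio = 22.36 / 68.66 × 100 = 32.6
Old-age dependency ratio = 8.98 / 68.66 × 100 = 13.1
Total dependency ratio = (22.36 + 8.98) / 68.66 × 100 = 31.34 / 68.66 × 100 = 45.6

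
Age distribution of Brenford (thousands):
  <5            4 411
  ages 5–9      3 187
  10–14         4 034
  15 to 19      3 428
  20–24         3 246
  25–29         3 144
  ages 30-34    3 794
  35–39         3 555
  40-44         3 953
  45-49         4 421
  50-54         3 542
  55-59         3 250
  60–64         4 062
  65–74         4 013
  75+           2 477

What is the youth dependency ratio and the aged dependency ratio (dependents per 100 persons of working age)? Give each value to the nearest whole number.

0–14: 4 411 + 3 187 + 4 034 = 11 632
15–64: 3 428 + 3 246 + 3 144 + 3 794 + 3 555 + 3 953 + 4 421 + 3 542 + 3 250 + 4 062 = 36 395
65+: 4 013 + 2 477 = 6 490
Youth dependency ratio = 11 632 / 36 395 × 100 = 32
Old-age dependency ratio = 6 490 / 36 395 × 100 = 18

Youth dependency ratio: 32
Old-age dependency ratio: 18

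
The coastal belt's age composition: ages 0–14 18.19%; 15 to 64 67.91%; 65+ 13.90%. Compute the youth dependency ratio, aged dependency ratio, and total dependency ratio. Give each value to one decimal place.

Youth dependency ratio: 26.8
Old-age dependency ratio: 20.5
Total dependency ratio: 47.3

Youth dependency ratio = 18.19 / 67.91 × 100 = 26.8
Old-age dependency ratio = 13.90 / 67.91 × 100 = 20.5
Total dependency ratio = (18.19 + 13.90) / 67.91 × 100 = 32.09 / 67.91 × 100 = 47.3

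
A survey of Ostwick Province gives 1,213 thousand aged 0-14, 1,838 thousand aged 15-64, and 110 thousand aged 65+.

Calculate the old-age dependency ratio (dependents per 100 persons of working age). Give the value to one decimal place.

Old-age dependency ratio = 110 / 1,838 × 100 = 6.0

Old-age dependency ratio: 6.0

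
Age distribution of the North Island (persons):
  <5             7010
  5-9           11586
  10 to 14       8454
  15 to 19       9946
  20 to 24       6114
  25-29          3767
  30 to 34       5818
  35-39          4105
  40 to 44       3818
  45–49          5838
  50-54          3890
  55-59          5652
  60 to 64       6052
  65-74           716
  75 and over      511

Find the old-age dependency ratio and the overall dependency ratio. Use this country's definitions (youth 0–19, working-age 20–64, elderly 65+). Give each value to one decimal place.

Old-age dependency ratio: 2.7
Total dependency ratio: 84.8

0–19: 7010 + 11586 + 8454 + 9946 = 36996
20–64: 6114 + 3767 + 5818 + 4105 + 3818 + 5838 + 3890 + 5652 + 6052 = 45054
65+: 716 + 511 = 1227
Old-age dependency ratio = 1227 / 45054 × 100 = 2.7
Total dependency ratio = (36996 + 1227) / 45054 × 100 = 38223 / 45054 × 100 = 84.8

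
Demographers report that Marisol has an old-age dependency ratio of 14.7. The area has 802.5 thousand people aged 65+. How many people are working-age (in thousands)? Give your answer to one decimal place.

Old-age dependency ratio = elderly / working-age × 100
14.7 = 802.5 / W × 100
⇒ 5 459.2

Working-age: 5 459.2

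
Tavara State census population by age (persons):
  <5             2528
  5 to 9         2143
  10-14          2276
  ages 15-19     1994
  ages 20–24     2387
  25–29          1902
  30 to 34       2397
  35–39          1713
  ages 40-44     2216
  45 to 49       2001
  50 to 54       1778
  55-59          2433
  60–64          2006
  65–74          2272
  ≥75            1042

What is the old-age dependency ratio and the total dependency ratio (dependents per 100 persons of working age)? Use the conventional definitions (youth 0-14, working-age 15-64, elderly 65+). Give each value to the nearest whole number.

Old-age dependency ratio: 16
Total dependency ratio: 49

0–14: 2528 + 2143 + 2276 = 6947
15–64: 1994 + 2387 + 1902 + 2397 + 1713 + 2216 + 2001 + 1778 + 2433 + 2006 = 20827
65+: 2272 + 1042 = 3314
Old-age dependency ratio = 3314 / 20827 × 100 = 16
Total dependency ratio = (6947 + 3314) / 20827 × 100 = 10261 / 20827 × 100 = 49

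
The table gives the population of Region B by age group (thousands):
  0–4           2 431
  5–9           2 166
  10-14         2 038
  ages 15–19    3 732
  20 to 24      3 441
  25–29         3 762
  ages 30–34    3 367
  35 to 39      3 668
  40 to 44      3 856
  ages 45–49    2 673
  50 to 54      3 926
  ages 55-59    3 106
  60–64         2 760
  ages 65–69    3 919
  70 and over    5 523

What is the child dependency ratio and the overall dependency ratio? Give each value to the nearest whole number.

Youth dependency ratio: 19
Total dependency ratio: 47

0–14: 2 431 + 2 166 + 2 038 = 6 635
15–64: 3 732 + 3 441 + 3 762 + 3 367 + 3 668 + 3 856 + 2 673 + 3 926 + 3 106 + 2 760 = 34 291
65+: 3 919 + 5 523 = 9 442
Youth dependency ratio = 6 635 / 34 291 × 100 = 19
Total dependency ratio = (6 635 + 9 442) / 34 291 × 100 = 16 077 / 34 291 × 100 = 47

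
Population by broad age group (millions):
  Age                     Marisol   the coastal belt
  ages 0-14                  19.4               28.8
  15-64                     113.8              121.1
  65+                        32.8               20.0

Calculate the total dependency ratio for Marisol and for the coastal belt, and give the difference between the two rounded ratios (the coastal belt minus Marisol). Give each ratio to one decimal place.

Marisol: (19.4 + 32.8) / 113.8 × 100 = 52.2 / 113.8 × 100 = 45.9
the coastal belt: (28.8 + 20.0) / 121.1 × 100 = 48.8 / 121.1 × 100 = 40.3

Marisol: 45.9
the coastal belt: 40.3
Difference: -5.6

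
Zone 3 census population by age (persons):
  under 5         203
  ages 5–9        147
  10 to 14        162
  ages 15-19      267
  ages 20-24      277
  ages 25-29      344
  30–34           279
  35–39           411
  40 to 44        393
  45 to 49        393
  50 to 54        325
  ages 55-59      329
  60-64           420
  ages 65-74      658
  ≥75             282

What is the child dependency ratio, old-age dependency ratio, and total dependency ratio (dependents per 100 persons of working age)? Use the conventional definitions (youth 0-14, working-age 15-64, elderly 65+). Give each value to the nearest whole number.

Youth dependency ratio: 15
Old-age dependency ratio: 27
Total dependency ratio: 42

0–14: 203 + 147 + 162 = 512
15–64: 267 + 277 + 344 + 279 + 411 + 393 + 393 + 325 + 329 + 420 = 3438
65+: 658 + 282 = 940
Youth dependency ratio = 512 / 3438 × 100 = 15
Old-age dependency ratio = 940 / 3438 × 100 = 27
Total dependency ratio = (512 + 940) / 3438 × 100 = 1452 / 3438 × 100 = 42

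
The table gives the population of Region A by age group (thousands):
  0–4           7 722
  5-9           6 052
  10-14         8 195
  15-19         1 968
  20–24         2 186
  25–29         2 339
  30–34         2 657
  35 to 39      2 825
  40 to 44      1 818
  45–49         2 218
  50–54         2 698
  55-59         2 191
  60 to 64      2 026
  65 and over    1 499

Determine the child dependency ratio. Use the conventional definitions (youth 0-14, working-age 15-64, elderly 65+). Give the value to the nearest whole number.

0–14: 7 722 + 6 052 + 8 195 = 21 969
15–64: 1 968 + 2 186 + 2 339 + 2 657 + 2 825 + 1 818 + 2 218 + 2 698 + 2 191 + 2 026 = 22 926
65+: 1 499
Youth dependency ratio = 21 969 / 22 926 × 100 = 96

Youth dependency ratio: 96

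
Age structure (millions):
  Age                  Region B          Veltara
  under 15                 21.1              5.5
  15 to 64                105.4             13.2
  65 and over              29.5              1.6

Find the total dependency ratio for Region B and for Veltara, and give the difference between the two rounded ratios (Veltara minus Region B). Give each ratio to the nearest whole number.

Region B: 48
Veltara: 54
Difference: +6

Region B: (21.1 + 29.5) / 105.4 × 100 = 50.6 / 105.4 × 100 = 48
Veltara: (5.5 + 1.6) / 13.2 × 100 = 7.1 / 13.2 × 100 = 54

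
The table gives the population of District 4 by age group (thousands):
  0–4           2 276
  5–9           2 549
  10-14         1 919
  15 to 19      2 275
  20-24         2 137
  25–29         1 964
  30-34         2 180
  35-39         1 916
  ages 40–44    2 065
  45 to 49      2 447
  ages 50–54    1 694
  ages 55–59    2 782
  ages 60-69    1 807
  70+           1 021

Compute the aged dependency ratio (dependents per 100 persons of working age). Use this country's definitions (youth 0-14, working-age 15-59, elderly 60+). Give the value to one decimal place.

0–14: 2 276 + 2 549 + 1 919 = 6 744
15–59: 2 275 + 2 137 + 1 964 + 2 180 + 1 916 + 2 065 + 2 447 + 1 694 + 2 782 = 19 460
60+: 1 807 + 1 021 = 2 828
Old-age dependency ratio = 2 828 / 19 460 × 100 = 14.5

Old-age dependency ratio: 14.5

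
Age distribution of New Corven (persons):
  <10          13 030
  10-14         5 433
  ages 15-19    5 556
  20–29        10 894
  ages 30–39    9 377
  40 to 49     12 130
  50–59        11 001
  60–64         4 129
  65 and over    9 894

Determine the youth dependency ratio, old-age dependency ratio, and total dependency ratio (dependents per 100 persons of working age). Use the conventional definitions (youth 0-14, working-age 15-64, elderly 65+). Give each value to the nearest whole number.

0–14: 13 030 + 5 433 = 18 463
15–64: 5 556 + 10 894 + 9 377 + 12 130 + 11 001 + 4 129 = 53 087
65+: 9 894
Youth dependency ratio = 18 463 / 53 087 × 100 = 35
Old-age dependency ratio = 9 894 / 53 087 × 100 = 19
Total dependency ratio = (18 463 + 9 894) / 53 087 × 100 = 28 357 / 53 087 × 100 = 53

Youth dependency ratio: 35
Old-age dependency ratio: 19
Total dependency ratio: 53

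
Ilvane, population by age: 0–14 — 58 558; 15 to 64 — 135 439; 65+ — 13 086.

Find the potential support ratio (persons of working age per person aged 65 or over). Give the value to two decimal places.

Potential support ratio = 135 439 / 13 086 = 10.35

Potential support ratio: 10.35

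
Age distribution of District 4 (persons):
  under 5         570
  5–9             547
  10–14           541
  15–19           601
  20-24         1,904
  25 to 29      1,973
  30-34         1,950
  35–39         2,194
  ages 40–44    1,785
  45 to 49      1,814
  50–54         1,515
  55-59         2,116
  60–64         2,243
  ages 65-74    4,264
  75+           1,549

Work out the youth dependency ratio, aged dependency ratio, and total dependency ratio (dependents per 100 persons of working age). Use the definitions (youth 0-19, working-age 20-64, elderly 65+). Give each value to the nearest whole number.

0–19: 570 + 547 + 541 + 601 = 2,259
20–64: 1,904 + 1,973 + 1,950 + 2,194 + 1,785 + 1,814 + 1,515 + 2,116 + 2,243 = 17,494
65+: 4,264 + 1,549 = 5,813
Youth dependency ratio = 2,259 / 17,494 × 100 = 13
Old-age dependency ratio = 5,813 / 17,494 × 100 = 33
Total dependency ratio = (2,259 + 5,813) / 17,494 × 100 = 8,072 / 17,494 × 100 = 46

Youth dependency ratio: 13
Old-age dependency ratio: 33
Total dependency ratio: 46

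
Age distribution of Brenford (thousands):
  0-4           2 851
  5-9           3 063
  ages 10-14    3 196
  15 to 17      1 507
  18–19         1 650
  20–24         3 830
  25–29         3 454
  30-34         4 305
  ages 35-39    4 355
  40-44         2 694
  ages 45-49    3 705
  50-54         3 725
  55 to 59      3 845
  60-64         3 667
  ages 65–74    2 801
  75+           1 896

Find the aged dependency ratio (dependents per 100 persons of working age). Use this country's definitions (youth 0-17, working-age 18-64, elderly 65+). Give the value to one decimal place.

0–17: 2 851 + 3 063 + 3 196 + 1 507 = 10 617
18–64: 1 650 + 3 830 + 3 454 + 4 305 + 4 355 + 2 694 + 3 705 + 3 725 + 3 845 + 3 667 = 35 230
65+: 2 801 + 1 896 = 4 697
Old-age dependency ratio = 4 697 / 35 230 × 100 = 13.3

Old-age dependency ratio: 13.3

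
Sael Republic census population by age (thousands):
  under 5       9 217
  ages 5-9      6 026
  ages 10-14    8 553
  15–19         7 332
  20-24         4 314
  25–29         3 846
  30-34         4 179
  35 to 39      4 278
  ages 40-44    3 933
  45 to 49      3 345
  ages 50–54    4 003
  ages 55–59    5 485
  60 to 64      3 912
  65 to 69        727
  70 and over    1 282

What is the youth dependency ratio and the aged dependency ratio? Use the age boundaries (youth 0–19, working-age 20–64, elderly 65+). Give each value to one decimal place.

0–19: 9 217 + 6 026 + 8 553 + 7 332 = 31 128
20–64: 4 314 + 3 846 + 4 179 + 4 278 + 3 933 + 3 345 + 4 003 + 5 485 + 3 912 = 37 295
65+: 727 + 1 282 = 2 009
Youth dependency ratio = 31 128 / 37 295 × 100 = 83.5
Old-age dependency ratio = 2 009 / 37 295 × 100 = 5.4

Youth dependency ratio: 83.5
Old-age dependency ratio: 5.4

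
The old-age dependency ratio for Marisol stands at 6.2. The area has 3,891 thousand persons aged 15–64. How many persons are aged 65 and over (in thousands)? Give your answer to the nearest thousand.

Old-age dependency ratio = elderly / working-age × 100
6.2 = E / 3,891 × 100
⇒ 241

Aged 65 and over: 241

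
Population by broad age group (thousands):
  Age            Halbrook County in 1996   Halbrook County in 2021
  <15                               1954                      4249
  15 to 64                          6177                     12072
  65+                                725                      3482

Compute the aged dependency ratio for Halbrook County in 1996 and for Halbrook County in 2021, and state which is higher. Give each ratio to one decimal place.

Halbrook County in 1996: 11.7
Halbrook County in 2021: 28.8
Higher: Halbrook County in 2021

Halbrook County in 1996: 725 / 6177 × 100 = 11.7
Halbrook County in 2021: 3482 / 12072 × 100 = 28.8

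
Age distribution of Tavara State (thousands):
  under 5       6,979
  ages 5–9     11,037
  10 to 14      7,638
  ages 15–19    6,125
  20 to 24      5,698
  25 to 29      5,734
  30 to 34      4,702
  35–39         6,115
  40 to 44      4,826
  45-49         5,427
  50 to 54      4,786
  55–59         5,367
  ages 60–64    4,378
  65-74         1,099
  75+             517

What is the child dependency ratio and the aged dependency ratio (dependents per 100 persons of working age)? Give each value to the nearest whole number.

Youth dependency ratio: 48
Old-age dependency ratio: 3

0–14: 6,979 + 11,037 + 7,638 = 25,654
15–64: 6,125 + 5,698 + 5,734 + 4,702 + 6,115 + 4,826 + 5,427 + 4,786 + 5,367 + 4,378 = 53,158
65+: 1,099 + 517 = 1,616
Youth dependency ratio = 25,654 / 53,158 × 100 = 48
Old-age dependency ratio = 1,616 / 53,158 × 100 = 3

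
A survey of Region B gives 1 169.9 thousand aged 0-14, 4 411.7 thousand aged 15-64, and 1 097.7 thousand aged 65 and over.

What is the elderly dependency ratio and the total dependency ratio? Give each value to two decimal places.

Old-age dependency ratio = 1 097.7 / 4 411.7 × 100 = 24.88
Total dependency ratio = (1 169.9 + 1 097.7) / 4 411.7 × 100 = 2 267.6 / 4 411.7 × 100 = 51.40

Old-age dependency ratio: 24.88
Total dependency ratio: 51.40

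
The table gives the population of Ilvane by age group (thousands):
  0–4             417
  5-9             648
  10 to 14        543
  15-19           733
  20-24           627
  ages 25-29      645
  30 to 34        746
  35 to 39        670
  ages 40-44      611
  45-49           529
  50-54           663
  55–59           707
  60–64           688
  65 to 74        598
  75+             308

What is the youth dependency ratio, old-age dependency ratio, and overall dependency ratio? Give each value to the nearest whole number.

Youth dependency ratio: 24
Old-age dependency ratio: 14
Total dependency ratio: 38

0–14: 417 + 648 + 543 = 1 608
15–64: 733 + 627 + 645 + 746 + 670 + 611 + 529 + 663 + 707 + 688 = 6 619
65+: 598 + 308 = 906
Youth dependency ratio = 1 608 / 6 619 × 100 = 24
Old-age dependency ratio = 906 / 6 619 × 100 = 14
Total dependency ratio = (1 608 + 906) / 6 619 × 100 = 2 514 / 6 619 × 100 = 38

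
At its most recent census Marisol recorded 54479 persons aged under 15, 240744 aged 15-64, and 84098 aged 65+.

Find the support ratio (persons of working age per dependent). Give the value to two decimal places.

Support ratio: 1.74

Support ratio = 240744 / (54479 + 84098) = 240744 / 138577 = 1.74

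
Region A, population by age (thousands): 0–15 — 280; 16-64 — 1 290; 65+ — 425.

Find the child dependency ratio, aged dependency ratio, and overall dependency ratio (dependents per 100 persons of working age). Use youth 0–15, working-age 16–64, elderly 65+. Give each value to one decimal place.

Youth dependency ratio = 280 / 1 290 × 100 = 21.7
Old-age dependency ratio = 425 / 1 290 × 100 = 32.9
Total dependency ratio = (280 + 425) / 1 290 × 100 = 705 / 1 290 × 100 = 54.7

Youth dependency ratio: 21.7
Old-age dependency ratio: 32.9
Total dependency ratio: 54.7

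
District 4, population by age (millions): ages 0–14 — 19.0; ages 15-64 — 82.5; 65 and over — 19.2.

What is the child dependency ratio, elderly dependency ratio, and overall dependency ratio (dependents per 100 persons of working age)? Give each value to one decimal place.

Youth dependency ratio = 19.0 / 82.5 × 100 = 23.0
Old-age dependency ratio = 19.2 / 82.5 × 100 = 23.3
Total dependency ratio = (19.0 + 19.2) / 82.5 × 100 = 38.2 / 82.5 × 100 = 46.3

Youth dependency ratio: 23.0
Old-age dependency ratio: 23.3
Total dependency ratio: 46.3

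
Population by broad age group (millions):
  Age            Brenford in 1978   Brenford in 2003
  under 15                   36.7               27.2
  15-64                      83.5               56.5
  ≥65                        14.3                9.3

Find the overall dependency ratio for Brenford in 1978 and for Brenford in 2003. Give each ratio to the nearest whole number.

Brenford in 1978: (36.7 + 14.3) / 83.5 × 100 = 51.0 / 83.5 × 100 = 61
Brenford in 2003: (27.2 + 9.3) / 56.5 × 100 = 36.5 / 56.5 × 100 = 65

Brenford in 1978: 61
Brenford in 2003: 65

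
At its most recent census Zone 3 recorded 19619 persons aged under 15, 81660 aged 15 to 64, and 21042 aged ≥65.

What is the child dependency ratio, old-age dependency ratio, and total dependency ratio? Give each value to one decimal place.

Youth dependency ratio: 24.0
Old-age dependency ratio: 25.8
Total dependency ratio: 49.8

Youth dependency ratio = 19619 / 81660 × 100 = 24.0
Old-age dependency ratio = 21042 / 81660 × 100 = 25.8
Total dependency ratio = (19619 + 21042) / 81660 × 100 = 40661 / 81660 × 100 = 49.8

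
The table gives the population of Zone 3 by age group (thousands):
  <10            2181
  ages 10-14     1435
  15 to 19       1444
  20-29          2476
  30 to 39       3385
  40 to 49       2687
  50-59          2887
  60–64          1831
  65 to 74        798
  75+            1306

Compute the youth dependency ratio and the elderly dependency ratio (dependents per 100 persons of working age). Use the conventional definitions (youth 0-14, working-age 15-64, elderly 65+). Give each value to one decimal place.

0–14: 2181 + 1435 = 3616
15–64: 1444 + 2476 + 3385 + 2687 + 2887 + 1831 = 14710
65+: 798 + 1306 = 2104
Youth dependency ratio = 3616 / 14710 × 100 = 24.6
Old-age dependency ratio = 2104 / 14710 × 100 = 14.3

Youth dependency ratio: 24.6
Old-age dependency ratio: 14.3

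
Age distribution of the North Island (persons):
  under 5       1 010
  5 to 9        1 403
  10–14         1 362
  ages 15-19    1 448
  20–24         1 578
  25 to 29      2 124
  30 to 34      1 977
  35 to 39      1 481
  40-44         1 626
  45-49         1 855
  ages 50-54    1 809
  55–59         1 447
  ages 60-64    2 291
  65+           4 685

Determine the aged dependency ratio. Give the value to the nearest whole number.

0–14: 1 010 + 1 403 + 1 362 = 3 775
15–64: 1 448 + 1 578 + 2 124 + 1 977 + 1 481 + 1 626 + 1 855 + 1 809 + 1 447 + 2 291 = 17 636
65+: 4 685
Old-age dependency ratio = 4 685 / 17 636 × 100 = 27

Old-age dependency ratio: 27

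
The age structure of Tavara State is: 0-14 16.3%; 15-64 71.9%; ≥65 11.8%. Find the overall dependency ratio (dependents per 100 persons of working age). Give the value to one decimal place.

Total dependency ratio: 39.1

Total dependency ratio = (16.3 + 11.8) / 71.9 × 100 = 28.1 / 71.9 × 100 = 39.1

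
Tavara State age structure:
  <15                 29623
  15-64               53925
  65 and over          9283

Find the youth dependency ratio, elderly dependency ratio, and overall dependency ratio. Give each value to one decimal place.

Youth dependency ratio = 29623 / 53925 × 100 = 54.9
Old-age dependency ratio = 9283 / 53925 × 100 = 17.2
Total dependency ratio = (29623 + 9283) / 53925 × 100 = 38906 / 53925 × 100 = 72.1

Youth dependency ratio: 54.9
Old-age dependency ratio: 17.2
Total dependency ratio: 72.1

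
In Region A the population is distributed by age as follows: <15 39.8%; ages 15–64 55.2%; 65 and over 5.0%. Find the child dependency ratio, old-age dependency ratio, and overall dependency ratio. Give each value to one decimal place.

Youth dependency ratio = 39.8 / 55.2 × 100 = 72.1
Old-age dependency ratio = 5.0 / 55.2 × 100 = 9.1
Total dependency ratio = (39.8 + 5.0) / 55.2 × 100 = 44.8 / 55.2 × 100 = 81.2

Youth dependency ratio: 72.1
Old-age dependency ratio: 9.1
Total dependency ratio: 81.2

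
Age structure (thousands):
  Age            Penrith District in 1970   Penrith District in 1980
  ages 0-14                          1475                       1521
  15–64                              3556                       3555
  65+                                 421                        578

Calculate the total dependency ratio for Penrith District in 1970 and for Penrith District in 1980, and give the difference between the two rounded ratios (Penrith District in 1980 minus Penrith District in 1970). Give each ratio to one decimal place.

Penrith District in 1970: (1475 + 421) / 3556 × 100 = 1896 / 3556 × 100 = 53.3
Penrith District in 1980: (1521 + 578) / 3555 × 100 = 2099 / 3555 × 100 = 59.0

Penrith District in 1970: 53.3
Penrith District in 1980: 59.0
Difference: +5.7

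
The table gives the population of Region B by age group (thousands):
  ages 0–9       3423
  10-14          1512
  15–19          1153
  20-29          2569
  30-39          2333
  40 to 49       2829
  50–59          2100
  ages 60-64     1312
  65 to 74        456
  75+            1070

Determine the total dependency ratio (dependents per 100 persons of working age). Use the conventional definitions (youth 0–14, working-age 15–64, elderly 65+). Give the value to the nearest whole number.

0–14: 3423 + 1512 = 4935
15–64: 1153 + 2569 + 2333 + 2829 + 2100 + 1312 = 12296
65+: 456 + 1070 = 1526
Total dependency ratio = (4935 + 1526) / 12296 × 100 = 6461 / 12296 × 100 = 53

Total dependency ratio: 53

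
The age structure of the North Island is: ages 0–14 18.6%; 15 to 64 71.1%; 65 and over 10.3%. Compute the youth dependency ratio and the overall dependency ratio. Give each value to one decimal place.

Youth dependency ratio: 26.2
Total dependency ratio: 40.6

Youth dependency ratio = 18.6 / 71.1 × 100 = 26.2
Total dependency ratio = (18.6 + 10.3) / 71.1 × 100 = 28.9 / 71.1 × 100 = 40.6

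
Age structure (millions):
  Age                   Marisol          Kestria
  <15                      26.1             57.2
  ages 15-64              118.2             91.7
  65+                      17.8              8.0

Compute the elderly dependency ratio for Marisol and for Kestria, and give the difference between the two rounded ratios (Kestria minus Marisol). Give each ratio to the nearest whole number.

Marisol: 15
Kestria: 9
Difference: -6

Marisol: 17.8 / 118.2 × 100 = 15
Kestria: 8.0 / 91.7 × 100 = 9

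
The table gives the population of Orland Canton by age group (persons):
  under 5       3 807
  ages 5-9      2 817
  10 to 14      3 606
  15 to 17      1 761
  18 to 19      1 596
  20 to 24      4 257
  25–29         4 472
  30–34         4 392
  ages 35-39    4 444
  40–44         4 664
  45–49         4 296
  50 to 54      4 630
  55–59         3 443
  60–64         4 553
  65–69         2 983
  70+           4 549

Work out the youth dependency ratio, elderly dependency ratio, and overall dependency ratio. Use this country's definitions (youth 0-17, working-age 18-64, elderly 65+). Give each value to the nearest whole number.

Youth dependency ratio: 29
Old-age dependency ratio: 18
Total dependency ratio: 48

0–17: 3 807 + 2 817 + 3 606 + 1 761 = 11 991
18–64: 1 596 + 4 257 + 4 472 + 4 392 + 4 444 + 4 664 + 4 296 + 4 630 + 3 443 + 4 553 = 40 747
65+: 2 983 + 4 549 = 7 532
Youth dependency ratio = 11 991 / 40 747 × 100 = 29
Old-age dependency ratio = 7 532 / 40 747 × 100 = 18
Total dependency ratio = (11 991 + 7 532) / 40 747 × 100 = 19 523 / 40 747 × 100 = 48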